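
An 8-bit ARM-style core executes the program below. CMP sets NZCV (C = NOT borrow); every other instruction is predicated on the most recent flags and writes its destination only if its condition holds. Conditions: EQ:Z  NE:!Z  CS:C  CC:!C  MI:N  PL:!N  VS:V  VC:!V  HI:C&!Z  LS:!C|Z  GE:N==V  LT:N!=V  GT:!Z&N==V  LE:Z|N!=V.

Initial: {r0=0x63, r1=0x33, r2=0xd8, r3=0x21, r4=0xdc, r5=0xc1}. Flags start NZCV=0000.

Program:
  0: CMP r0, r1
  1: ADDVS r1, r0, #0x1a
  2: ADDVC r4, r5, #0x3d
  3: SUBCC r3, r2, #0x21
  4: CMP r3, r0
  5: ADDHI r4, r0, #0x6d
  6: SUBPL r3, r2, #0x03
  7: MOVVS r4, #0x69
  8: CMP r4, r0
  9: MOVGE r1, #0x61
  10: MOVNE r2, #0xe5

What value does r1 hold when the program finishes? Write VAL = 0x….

VAL = 0x33

[0] flags=0010 → (cmp)
[1] flags=0010 VS?F → skip
[2] flags=0010 VC?T → r4=0xfe
[3] flags=0010 CC?F → skip
[4] flags=1000 → (cmp)
[5] flags=1000 HI?F → skip
[6] flags=1000 PL?F → skip
[7] flags=1000 VS?F → skip
[8] flags=1010 → (cmp)
[9] flags=1010 GE?F → skip
[10] flags=1010 NE?T → r2=0xe5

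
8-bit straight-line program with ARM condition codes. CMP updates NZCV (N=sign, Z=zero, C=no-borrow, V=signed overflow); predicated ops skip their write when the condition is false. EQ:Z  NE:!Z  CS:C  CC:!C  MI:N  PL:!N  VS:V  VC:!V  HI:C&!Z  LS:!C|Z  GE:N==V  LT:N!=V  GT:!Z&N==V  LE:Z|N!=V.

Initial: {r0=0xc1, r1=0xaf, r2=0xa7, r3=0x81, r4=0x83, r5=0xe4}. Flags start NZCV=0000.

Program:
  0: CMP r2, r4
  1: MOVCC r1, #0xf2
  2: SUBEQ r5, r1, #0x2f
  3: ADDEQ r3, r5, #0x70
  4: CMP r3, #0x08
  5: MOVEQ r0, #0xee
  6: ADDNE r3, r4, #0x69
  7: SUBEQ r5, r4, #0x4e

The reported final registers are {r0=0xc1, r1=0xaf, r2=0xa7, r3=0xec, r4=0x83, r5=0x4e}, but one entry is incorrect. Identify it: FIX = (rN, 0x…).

[0] flags=0010 → (cmp)
[1] flags=0010 CC?F → skip
[2] flags=0010 EQ?F → skip
[3] flags=0010 EQ?F → skip
[4] flags=0011 → (cmp)
[5] flags=0011 EQ?F → skip
[6] flags=0011 NE?T → r3=0xec
[7] flags=0011 EQ?F → skip

FIX = (r5, 0xe4)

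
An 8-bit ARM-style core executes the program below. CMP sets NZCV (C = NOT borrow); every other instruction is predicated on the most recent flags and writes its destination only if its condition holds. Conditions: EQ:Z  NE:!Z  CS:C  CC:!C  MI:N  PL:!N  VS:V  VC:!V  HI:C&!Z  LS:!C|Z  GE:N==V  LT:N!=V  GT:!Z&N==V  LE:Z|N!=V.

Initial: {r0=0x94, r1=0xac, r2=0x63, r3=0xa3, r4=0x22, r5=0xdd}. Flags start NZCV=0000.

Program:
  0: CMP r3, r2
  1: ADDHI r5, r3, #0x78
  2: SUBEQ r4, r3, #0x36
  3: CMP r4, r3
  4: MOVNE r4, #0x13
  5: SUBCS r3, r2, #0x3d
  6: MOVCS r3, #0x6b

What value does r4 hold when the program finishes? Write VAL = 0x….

[0] flags=0011 → (cmp)
[1] flags=0011 HI?T → r5=0x1b
[2] flags=0011 EQ?F → skip
[3] flags=0000 → (cmp)
[4] flags=0000 NE?T → r4=0x13
[5] flags=0000 CS?F → skip
[6] flags=0000 CS?F → skip

VAL = 0x13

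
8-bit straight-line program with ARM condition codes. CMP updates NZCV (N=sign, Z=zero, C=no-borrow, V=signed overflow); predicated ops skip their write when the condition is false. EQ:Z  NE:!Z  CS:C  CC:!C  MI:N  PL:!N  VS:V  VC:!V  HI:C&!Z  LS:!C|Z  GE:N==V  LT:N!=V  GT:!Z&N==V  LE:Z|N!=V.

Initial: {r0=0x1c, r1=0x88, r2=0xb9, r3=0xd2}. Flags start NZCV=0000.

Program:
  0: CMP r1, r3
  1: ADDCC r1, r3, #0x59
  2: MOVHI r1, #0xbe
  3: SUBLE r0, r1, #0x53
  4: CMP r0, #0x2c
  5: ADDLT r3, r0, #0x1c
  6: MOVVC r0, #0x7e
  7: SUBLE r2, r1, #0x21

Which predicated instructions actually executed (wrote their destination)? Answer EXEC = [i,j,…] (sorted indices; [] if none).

0: ✓ CMP  NZCV=1000
1: ✓ ADDCC  r1←0x2b
2: · MOVHI
3: ✓ SUBLE  r0←0xd8
4: ✓ CMP  NZCV=1010
5: ✓ ADDLT  r3←0xf4
6: ✓ MOVVC  r0←0x7e
7: ✓ SUBLE  r2←0x0a

EXEC = [1,3,5,6,7]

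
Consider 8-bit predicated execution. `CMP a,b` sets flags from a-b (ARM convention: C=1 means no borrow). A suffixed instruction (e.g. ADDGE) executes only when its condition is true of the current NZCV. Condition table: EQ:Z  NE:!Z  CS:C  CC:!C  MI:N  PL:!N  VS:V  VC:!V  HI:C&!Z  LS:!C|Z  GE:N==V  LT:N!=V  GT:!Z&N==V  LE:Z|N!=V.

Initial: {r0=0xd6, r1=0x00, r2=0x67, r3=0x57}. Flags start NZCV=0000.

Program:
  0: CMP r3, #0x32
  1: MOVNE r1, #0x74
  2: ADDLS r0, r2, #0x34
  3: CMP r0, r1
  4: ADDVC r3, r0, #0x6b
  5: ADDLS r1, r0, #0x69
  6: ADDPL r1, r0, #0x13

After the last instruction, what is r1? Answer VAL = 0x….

VAL = 0xe9

0: ✓ CMP  NZCV=0010
1: ✓ MOVNE  r1←0x74
2: · ADDLS
3: ✓ CMP  NZCV=0011
4: · ADDVC
5: · ADDLS
6: ✓ ADDPL  r1←0xe9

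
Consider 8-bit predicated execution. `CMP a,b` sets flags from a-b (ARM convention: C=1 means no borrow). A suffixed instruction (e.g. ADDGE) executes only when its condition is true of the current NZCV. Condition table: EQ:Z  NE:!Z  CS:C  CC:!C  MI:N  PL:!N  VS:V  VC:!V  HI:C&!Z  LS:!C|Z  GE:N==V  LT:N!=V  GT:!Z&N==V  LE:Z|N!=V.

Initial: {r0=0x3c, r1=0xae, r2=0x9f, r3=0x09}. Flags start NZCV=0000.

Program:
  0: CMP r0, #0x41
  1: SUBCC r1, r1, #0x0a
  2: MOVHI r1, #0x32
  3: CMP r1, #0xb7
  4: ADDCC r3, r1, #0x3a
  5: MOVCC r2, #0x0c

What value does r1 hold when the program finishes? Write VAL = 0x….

[0] flags=1000 → (cmp)
[1] flags=1000 CC?T → r1=0xa4
[2] flags=1000 HI?F → skip
[3] flags=1000 → (cmp)
[4] flags=1000 CC?T → r3=0xde
[5] flags=1000 CC?T → r2=0x0c

VAL = 0xa4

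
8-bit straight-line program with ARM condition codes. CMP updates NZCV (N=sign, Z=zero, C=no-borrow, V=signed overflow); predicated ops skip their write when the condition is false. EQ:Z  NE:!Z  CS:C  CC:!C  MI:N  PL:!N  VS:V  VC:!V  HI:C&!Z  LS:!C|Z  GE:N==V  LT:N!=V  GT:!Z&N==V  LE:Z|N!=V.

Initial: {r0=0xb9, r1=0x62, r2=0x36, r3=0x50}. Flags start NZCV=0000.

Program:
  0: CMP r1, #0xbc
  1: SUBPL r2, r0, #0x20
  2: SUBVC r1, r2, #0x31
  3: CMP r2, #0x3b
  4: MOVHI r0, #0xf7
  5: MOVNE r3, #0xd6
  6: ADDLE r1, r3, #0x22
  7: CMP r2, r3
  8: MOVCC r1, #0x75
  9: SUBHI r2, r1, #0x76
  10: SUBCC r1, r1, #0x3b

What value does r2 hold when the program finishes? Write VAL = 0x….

VAL = 0x36

0: ✓ CMP  NZCV=1001
1: · SUBPL
2: · SUBVC
3: ✓ CMP  NZCV=1000
4: · MOVHI
5: ✓ MOVNE  r3←0xd6
6: ✓ ADDLE  r1←0xf8
7: ✓ CMP  NZCV=0000
8: ✓ MOVCC  r1←0x75
9: · SUBHI
10: ✓ SUBCC  r1←0x3a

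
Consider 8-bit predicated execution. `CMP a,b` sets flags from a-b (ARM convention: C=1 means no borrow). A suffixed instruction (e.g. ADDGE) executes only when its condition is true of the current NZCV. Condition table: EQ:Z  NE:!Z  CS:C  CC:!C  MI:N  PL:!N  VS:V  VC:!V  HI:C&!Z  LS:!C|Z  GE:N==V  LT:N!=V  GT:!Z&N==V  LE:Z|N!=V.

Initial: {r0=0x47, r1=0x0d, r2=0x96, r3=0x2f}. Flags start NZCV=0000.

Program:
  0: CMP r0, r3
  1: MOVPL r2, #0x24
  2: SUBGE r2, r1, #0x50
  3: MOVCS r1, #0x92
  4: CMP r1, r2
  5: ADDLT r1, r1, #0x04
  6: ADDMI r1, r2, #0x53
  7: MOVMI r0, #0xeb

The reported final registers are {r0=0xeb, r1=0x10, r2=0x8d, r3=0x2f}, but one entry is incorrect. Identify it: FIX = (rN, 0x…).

0: ✓ CMP  NZCV=0010
1: ✓ MOVPL  r2←0x24
2: ✓ SUBGE  r2←0xbd
3: ✓ MOVCS  r1←0x92
4: ✓ CMP  NZCV=1000
5: ✓ ADDLT  r1←0x96
6: ✓ ADDMI  r1←0x10
7: ✓ MOVMI  r0←0xeb

FIX = (r2, 0xbd)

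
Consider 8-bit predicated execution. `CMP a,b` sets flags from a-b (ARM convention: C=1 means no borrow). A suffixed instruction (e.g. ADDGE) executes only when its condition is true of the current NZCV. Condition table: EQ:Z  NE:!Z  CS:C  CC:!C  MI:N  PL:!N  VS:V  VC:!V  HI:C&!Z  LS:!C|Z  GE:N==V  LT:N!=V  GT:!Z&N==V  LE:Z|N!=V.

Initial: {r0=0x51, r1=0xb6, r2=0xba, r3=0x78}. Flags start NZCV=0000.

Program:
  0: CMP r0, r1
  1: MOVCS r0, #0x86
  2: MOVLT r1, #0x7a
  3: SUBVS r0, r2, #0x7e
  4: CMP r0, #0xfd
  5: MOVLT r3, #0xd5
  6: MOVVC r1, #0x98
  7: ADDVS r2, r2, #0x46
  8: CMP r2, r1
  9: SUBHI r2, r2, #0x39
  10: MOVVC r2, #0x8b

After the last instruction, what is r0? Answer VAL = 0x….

0: ✓ CMP  NZCV=1001
1: · MOVCS
2: · MOVLT
3: ✓ SUBVS  r0←0x3c
4: ✓ CMP  NZCV=0000
5: · MOVLT
6: ✓ MOVVC  r1←0x98
7: · ADDVS
8: ✓ CMP  NZCV=0010
9: ✓ SUBHI  r2←0x81
10: ✓ MOVVC  r2←0x8b

VAL = 0x3c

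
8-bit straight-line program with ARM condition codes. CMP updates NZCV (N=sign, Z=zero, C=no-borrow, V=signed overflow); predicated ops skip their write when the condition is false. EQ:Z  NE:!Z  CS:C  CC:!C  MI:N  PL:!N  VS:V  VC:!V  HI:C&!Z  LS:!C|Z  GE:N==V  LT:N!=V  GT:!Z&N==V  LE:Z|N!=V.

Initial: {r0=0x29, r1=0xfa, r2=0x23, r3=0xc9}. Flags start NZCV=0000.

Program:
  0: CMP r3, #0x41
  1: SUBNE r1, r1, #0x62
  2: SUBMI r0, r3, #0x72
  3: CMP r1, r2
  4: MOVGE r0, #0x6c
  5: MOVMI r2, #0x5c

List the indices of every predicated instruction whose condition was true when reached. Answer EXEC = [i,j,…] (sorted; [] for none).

0: ✓ CMP  NZCV=1010
1: ✓ SUBNE  r1←0x98
2: ✓ SUBMI  r0←0x57
3: ✓ CMP  NZCV=0011
4: · MOVGE
5: · MOVMI

EXEC = [1,2]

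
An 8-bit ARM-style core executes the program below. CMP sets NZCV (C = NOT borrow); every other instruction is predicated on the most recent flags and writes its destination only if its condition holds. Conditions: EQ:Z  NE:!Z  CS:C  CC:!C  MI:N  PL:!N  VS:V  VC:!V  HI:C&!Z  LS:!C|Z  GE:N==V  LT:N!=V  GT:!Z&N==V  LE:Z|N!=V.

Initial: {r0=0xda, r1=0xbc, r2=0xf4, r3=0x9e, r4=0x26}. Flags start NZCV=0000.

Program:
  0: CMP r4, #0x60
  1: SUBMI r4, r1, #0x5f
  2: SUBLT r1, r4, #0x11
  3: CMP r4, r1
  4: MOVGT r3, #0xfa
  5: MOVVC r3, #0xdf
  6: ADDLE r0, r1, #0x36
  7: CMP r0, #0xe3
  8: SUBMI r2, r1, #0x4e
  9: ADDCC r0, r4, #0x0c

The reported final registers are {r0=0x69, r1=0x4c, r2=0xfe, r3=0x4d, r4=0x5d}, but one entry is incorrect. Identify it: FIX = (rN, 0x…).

0: ✓ CMP  NZCV=1000
1: ✓ SUBMI  r4←0x5d
2: ✓ SUBLT  r1←0x4c
3: ✓ CMP  NZCV=0010
4: ✓ MOVGT  r3←0xfa
5: ✓ MOVVC  r3←0xdf
6: · ADDLE
7: ✓ CMP  NZCV=1000
8: ✓ SUBMI  r2←0xfe
9: ✓ ADDCC  r0←0x69

FIX = (r3, 0xdf)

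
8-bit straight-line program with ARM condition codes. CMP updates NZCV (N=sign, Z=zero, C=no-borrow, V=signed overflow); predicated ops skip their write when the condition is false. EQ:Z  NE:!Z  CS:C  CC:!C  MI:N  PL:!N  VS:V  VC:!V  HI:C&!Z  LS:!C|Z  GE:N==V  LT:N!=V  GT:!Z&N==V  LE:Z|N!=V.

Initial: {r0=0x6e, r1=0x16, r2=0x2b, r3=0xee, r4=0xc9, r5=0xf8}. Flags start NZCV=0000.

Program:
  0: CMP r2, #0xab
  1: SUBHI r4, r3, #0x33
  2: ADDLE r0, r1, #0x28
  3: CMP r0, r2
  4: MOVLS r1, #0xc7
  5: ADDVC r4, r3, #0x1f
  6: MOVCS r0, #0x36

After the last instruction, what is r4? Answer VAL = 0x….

VAL = 0x0d

[0] flags=1001 → (cmp)
[1] flags=1001 HI?F → skip
[2] flags=1001 LE?F → skip
[3] flags=0010 → (cmp)
[4] flags=0010 LS?F → skip
[5] flags=0010 VC?T → r4=0x0d
[6] flags=0010 CS?T → r0=0x36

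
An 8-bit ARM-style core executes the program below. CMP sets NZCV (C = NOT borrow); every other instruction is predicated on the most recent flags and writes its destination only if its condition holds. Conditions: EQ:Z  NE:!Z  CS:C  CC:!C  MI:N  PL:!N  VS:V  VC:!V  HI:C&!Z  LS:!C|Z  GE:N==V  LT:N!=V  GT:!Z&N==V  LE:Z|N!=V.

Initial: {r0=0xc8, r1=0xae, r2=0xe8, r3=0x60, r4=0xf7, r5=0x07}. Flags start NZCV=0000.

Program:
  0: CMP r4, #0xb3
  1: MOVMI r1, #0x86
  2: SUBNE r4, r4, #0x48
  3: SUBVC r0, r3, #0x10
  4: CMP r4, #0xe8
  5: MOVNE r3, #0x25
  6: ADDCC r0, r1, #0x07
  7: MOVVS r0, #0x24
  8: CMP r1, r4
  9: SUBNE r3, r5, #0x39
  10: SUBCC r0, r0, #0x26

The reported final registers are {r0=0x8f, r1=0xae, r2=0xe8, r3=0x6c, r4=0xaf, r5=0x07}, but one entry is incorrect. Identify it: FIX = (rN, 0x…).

[0] flags=0010 → (cmp)
[1] flags=0010 MI?F → skip
[2] flags=0010 NE?T → r4=0xaf
[3] flags=0010 VC?T → r0=0x50
[4] flags=1000 → (cmp)
[5] flags=1000 NE?T → r3=0x25
[6] flags=1000 CC?T → r0=0xb5
[7] flags=1000 VS?F → skip
[8] flags=1000 → (cmp)
[9] flags=1000 NE?T → r3=0xce
[10] flags=1000 CC?T → r0=0x8f

FIX = (r3, 0xce)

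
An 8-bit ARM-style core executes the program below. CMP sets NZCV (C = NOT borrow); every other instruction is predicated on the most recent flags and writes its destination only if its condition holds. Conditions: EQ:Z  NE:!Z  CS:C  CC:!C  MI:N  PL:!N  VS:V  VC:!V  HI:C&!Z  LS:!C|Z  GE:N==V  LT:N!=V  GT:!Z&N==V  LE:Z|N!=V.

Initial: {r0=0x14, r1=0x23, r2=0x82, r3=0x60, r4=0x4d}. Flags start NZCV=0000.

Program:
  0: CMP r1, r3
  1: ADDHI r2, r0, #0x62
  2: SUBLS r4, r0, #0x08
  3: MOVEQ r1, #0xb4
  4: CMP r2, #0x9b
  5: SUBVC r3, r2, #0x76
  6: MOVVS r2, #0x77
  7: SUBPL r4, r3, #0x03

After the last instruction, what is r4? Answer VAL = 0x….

[0] flags=1000 → (cmp)
[1] flags=1000 HI?F → skip
[2] flags=1000 LS?T → r4=0x0c
[3] flags=1000 EQ?F → skip
[4] flags=1000 → (cmp)
[5] flags=1000 VC?T → r3=0x0c
[6] flags=1000 VS?F → skip
[7] flags=1000 PL?F → skip

VAL = 0x0c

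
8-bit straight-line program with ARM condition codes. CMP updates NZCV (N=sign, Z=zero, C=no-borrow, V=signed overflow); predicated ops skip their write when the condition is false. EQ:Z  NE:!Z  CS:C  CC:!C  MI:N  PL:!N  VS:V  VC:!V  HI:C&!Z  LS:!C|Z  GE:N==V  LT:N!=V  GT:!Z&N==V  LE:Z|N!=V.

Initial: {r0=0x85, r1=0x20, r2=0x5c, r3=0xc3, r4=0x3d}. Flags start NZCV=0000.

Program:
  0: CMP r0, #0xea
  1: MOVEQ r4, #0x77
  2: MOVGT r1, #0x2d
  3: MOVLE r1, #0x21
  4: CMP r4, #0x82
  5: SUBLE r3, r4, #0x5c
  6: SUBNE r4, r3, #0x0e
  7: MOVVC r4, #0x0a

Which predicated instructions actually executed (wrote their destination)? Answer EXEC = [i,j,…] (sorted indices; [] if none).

EXEC = [3,6]

0: ✓ CMP  NZCV=1000
1: · MOVEQ
2: · MOVGT
3: ✓ MOVLE  r1←0x21
4: ✓ CMP  NZCV=1001
5: · SUBLE
6: ✓ SUBNE  r4←0xb5
7: · MOVVC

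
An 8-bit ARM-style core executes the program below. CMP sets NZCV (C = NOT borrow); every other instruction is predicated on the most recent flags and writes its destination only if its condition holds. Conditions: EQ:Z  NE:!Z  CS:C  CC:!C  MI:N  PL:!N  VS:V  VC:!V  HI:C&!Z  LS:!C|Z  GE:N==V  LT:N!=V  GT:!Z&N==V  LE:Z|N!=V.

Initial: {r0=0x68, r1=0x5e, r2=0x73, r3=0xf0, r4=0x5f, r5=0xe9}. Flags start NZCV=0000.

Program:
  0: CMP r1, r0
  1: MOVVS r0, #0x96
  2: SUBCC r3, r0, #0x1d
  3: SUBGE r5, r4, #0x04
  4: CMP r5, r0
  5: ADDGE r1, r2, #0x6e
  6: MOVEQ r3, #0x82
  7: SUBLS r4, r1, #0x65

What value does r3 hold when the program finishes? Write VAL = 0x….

VAL = 0x4b

0: ✓ CMP  NZCV=1000
1: · MOVVS
2: ✓ SUBCC  r3←0x4b
3: · SUBGE
4: ✓ CMP  NZCV=1010
5: · ADDGE
6: · MOVEQ
7: · SUBLS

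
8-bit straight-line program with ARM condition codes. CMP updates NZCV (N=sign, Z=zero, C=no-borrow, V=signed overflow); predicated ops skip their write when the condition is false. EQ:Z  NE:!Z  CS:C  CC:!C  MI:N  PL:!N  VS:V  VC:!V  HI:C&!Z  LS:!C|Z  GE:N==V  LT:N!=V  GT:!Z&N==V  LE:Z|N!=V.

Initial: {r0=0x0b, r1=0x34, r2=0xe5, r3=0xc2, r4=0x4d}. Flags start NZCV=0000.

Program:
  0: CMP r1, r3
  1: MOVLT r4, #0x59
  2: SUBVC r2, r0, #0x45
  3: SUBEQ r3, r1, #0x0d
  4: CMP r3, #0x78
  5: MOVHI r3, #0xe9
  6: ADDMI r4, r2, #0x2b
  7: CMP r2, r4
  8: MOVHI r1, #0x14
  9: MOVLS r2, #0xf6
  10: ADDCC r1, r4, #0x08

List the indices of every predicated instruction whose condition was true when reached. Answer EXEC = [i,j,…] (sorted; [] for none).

EXEC = [2,5,8]

[0] flags=0000 → (cmp)
[1] flags=0000 LT?F → skip
[2] flags=0000 VC?T → r2=0xc6
[3] flags=0000 EQ?F → skip
[4] flags=0011 → (cmp)
[5] flags=0011 HI?T → r3=0xe9
[6] flags=0011 MI?F → skip
[7] flags=0011 → (cmp)
[8] flags=0011 HI?T → r1=0x14
[9] flags=0011 LS?F → skip
[10] flags=0011 CC?F → skip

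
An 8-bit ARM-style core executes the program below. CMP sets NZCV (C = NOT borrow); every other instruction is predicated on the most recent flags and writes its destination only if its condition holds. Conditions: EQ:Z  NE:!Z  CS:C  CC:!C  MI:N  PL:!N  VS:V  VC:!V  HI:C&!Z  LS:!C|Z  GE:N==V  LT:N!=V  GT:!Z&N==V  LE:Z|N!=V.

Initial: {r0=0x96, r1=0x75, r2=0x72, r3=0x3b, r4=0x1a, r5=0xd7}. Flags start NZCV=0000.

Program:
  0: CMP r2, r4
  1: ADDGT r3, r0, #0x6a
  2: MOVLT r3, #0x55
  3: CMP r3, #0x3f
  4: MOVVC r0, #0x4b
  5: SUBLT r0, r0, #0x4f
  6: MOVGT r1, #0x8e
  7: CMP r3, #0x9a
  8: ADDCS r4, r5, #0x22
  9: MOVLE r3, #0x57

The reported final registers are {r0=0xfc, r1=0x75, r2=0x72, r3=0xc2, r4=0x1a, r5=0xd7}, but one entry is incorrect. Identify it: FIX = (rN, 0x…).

0: ✓ CMP  NZCV=0010
1: ✓ ADDGT  r3←0x00
2: · MOVLT
3: ✓ CMP  NZCV=1000
4: ✓ MOVVC  r0←0x4b
5: ✓ SUBLT  r0←0xfc
6: · MOVGT
7: ✓ CMP  NZCV=0000
8: · ADDCS
9: · MOVLE

FIX = (r3, 0x00)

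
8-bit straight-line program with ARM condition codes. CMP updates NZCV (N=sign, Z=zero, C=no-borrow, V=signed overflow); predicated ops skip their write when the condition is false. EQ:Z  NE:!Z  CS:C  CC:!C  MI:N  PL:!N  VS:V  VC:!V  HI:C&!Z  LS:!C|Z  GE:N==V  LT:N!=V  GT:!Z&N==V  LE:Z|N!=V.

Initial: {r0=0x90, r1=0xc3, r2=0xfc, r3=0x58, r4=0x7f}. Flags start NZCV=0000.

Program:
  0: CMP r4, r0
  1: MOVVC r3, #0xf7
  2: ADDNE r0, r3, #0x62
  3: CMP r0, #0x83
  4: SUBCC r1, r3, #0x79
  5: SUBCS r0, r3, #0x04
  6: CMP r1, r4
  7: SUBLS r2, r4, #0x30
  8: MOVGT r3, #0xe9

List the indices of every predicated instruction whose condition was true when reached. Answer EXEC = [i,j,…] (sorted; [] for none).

[0] flags=1001 → (cmp)
[1] flags=1001 VC?F → skip
[2] flags=1001 NE?T → r0=0xba
[3] flags=0010 → (cmp)
[4] flags=0010 CC?F → skip
[5] flags=0010 CS?T → r0=0x54
[6] flags=0011 → (cmp)
[7] flags=0011 LS?F → skip
[8] flags=0011 GT?F → skip

EXEC = [2,5]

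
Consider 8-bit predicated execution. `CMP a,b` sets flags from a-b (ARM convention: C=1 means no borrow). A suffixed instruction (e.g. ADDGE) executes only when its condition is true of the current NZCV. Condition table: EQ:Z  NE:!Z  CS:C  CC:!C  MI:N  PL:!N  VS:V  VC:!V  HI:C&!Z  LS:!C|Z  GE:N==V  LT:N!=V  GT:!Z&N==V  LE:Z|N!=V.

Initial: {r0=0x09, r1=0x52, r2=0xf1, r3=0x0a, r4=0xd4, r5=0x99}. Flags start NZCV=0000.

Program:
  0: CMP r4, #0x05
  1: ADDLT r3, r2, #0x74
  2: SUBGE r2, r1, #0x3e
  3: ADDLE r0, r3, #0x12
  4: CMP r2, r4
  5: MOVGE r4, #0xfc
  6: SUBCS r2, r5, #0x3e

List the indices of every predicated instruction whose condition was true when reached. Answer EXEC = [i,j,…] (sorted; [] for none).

EXEC = [1,3,5,6]

0: ✓ CMP  NZCV=1010
1: ✓ ADDLT  r3←0x65
2: · SUBGE
3: ✓ ADDLE  r0←0x77
4: ✓ CMP  NZCV=0010
5: ✓ MOVGE  r4←0xfc
6: ✓ SUBCS  r2←0x5b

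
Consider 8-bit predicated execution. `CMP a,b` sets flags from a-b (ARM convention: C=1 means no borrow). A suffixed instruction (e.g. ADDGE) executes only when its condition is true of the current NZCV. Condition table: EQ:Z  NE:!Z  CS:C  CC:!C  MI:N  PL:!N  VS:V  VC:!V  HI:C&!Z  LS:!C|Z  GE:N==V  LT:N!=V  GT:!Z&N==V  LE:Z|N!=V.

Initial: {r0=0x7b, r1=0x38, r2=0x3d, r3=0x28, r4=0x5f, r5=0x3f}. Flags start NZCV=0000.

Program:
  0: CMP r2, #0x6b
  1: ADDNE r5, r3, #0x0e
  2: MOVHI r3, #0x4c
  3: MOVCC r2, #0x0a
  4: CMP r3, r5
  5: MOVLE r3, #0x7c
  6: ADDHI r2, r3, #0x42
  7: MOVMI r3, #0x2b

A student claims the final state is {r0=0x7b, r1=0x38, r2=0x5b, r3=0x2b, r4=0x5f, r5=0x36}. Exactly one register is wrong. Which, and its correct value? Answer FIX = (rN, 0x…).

FIX = (r2, 0x0a)

[0] flags=1000 → (cmp)
[1] flags=1000 NE?T → r5=0x36
[2] flags=1000 HI?F → skip
[3] flags=1000 CC?T → r2=0x0a
[4] flags=1000 → (cmp)
[5] flags=1000 LE?T → r3=0x7c
[6] flags=1000 HI?F → skip
[7] flags=1000 MI?T → r3=0x2b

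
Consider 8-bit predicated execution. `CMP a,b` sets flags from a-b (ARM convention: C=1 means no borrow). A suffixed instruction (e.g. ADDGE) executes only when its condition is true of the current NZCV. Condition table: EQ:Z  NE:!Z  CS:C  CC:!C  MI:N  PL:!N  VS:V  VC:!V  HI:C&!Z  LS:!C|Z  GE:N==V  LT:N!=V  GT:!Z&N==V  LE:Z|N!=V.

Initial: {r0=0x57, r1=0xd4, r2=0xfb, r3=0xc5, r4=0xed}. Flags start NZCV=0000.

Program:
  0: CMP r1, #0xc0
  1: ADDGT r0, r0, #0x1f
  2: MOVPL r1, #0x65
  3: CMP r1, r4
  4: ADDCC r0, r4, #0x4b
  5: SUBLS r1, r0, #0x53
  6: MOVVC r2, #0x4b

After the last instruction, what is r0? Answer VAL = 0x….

[0] flags=0010 → (cmp)
[1] flags=0010 GT?T → r0=0x76
[2] flags=0010 PL?T → r1=0x65
[3] flags=0000 → (cmp)
[4] flags=0000 CC?T → r0=0x38
[5] flags=0000 LS?T → r1=0xe5
[6] flags=0000 VC?T → r2=0x4b

VAL = 0x38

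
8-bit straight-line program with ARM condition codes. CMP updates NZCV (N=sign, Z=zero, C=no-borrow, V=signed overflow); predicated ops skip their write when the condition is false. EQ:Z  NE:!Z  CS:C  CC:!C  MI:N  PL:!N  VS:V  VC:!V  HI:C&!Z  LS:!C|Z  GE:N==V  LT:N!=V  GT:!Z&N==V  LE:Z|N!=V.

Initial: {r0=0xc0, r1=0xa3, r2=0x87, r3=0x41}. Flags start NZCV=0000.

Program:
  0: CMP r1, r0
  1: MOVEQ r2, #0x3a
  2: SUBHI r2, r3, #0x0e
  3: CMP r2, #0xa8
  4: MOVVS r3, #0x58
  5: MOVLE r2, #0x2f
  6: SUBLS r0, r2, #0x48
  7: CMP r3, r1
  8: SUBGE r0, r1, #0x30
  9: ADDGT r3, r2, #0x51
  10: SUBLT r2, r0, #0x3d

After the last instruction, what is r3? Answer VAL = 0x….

VAL = 0x80

[0] flags=1000 → (cmp)
[1] flags=1000 EQ?F → skip
[2] flags=1000 HI?F → skip
[3] flags=1000 → (cmp)
[4] flags=1000 VS?F → skip
[5] flags=1000 LE?T → r2=0x2f
[6] flags=1000 LS?T → r0=0xe7
[7] flags=1001 → (cmp)
[8] flags=1001 GE?T → r0=0x73
[9] flags=1001 GT?T → r3=0x80
[10] flags=1001 LT?F → skip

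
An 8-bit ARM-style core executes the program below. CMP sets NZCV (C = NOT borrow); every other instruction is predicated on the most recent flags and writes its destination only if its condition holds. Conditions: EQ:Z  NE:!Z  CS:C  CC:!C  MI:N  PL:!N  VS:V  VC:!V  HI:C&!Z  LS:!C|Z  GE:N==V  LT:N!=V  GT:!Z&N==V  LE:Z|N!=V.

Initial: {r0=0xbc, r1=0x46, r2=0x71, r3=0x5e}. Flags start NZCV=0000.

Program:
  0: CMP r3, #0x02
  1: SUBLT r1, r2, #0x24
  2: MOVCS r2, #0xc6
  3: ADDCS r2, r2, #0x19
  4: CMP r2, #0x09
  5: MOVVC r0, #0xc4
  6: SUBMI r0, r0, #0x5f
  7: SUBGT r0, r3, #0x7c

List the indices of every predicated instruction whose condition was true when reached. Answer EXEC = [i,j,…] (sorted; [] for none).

EXEC = [2,3,5,6]

[0] flags=0010 → (cmp)
[1] flags=0010 LT?F → skip
[2] flags=0010 CS?T → r2=0xc6
[3] flags=0010 CS?T → r2=0xdf
[4] flags=1010 → (cmp)
[5] flags=1010 VC?T → r0=0xc4
[6] flags=1010 MI?T → r0=0x65
[7] flags=1010 GT?F → skip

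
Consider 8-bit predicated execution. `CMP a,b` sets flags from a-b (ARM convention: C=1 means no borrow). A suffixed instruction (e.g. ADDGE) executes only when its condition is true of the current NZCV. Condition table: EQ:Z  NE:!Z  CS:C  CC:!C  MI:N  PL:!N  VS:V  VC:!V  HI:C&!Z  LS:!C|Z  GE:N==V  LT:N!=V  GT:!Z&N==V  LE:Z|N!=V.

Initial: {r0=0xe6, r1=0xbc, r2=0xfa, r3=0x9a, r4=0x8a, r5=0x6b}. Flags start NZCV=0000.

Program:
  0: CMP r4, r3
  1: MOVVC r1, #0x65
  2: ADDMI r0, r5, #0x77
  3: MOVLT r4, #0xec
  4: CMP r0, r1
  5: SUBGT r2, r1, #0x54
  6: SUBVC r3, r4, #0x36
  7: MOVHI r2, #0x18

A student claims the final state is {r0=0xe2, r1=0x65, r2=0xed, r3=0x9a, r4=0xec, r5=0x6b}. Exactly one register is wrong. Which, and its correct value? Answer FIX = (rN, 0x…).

FIX = (r2, 0x18)

0: ✓ CMP  NZCV=1000
1: ✓ MOVVC  r1←0x65
2: ✓ ADDMI  r0←0xe2
3: ✓ MOVLT  r4←0xec
4: ✓ CMP  NZCV=0011
5: · SUBGT
6: · SUBVC
7: ✓ MOVHI  r2←0x18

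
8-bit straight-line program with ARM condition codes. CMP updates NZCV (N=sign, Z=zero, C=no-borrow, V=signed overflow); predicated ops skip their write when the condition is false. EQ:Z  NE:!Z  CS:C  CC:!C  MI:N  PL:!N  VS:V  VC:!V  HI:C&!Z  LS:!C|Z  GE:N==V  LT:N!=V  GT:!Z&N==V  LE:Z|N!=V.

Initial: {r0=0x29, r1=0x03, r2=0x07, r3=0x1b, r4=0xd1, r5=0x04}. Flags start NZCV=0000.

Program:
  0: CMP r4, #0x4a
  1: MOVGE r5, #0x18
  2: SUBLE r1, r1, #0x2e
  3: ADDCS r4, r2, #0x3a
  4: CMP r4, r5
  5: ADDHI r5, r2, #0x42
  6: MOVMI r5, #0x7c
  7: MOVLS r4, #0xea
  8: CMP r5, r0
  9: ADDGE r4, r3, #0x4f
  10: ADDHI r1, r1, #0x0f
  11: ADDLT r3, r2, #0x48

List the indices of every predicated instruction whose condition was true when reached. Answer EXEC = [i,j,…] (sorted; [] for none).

EXEC = [2,3,5,9,10]

[0] flags=1010 → (cmp)
[1] flags=1010 GE?F → skip
[2] flags=1010 LE?T → r1=0xd5
[3] flags=1010 CS?T → r4=0x41
[4] flags=0010 → (cmp)
[5] flags=0010 HI?T → r5=0x49
[6] flags=0010 MI?F → skip
[7] flags=0010 LS?F → skip
[8] flags=0010 → (cmp)
[9] flags=0010 GE?T → r4=0x6a
[10] flags=0010 HI?T → r1=0xe4
[11] flags=0010 LT?F → skip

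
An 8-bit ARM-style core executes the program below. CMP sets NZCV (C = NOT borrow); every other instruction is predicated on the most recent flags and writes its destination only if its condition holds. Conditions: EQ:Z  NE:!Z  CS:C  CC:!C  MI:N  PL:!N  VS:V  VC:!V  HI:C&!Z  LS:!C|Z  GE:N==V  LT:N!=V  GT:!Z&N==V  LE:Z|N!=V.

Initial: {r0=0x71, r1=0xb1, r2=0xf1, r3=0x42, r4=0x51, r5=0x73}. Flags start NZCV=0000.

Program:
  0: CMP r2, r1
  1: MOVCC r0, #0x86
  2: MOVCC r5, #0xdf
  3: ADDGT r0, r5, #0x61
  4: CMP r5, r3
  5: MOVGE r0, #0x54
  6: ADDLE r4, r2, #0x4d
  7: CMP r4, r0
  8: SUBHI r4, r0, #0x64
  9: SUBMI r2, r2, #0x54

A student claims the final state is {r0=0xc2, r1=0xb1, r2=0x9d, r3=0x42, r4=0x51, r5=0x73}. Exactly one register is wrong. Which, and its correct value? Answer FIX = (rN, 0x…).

[0] flags=0010 → (cmp)
[1] flags=0010 CC?F → skip
[2] flags=0010 CC?F → skip
[3] flags=0010 GT?T → r0=0xd4
[4] flags=0010 → (cmp)
[5] flags=0010 GE?T → r0=0x54
[6] flags=0010 LE?F → skip
[7] flags=1000 → (cmp)
[8] flags=1000 HI?F → skip
[9] flags=1000 MI?T → r2=0x9d

FIX = (r0, 0x54)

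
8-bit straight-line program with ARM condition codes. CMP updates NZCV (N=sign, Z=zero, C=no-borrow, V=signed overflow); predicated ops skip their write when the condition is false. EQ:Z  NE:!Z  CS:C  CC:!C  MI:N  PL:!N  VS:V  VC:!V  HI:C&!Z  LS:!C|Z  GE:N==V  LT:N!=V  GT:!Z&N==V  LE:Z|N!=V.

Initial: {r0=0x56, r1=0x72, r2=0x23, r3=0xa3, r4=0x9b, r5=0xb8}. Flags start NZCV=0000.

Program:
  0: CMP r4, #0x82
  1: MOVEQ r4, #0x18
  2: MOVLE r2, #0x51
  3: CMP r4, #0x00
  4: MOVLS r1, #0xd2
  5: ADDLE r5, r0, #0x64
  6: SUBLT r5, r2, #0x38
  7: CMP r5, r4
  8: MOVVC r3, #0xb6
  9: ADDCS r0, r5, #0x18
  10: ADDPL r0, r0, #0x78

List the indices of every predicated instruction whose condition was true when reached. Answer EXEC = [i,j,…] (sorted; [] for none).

[0] flags=0010 → (cmp)
[1] flags=0010 EQ?F → skip
[2] flags=0010 LE?F → skip
[3] flags=1010 → (cmp)
[4] flags=1010 LS?F → skip
[5] flags=1010 LE?T → r5=0xba
[6] flags=1010 LT?T → r5=0xeb
[7] flags=0010 → (cmp)
[8] flags=0010 VC?T → r3=0xb6
[9] flags=0010 CS?T → r0=0x03
[10] flags=0010 PL?T → r0=0x7b

EXEC = [5,6,8,9,10]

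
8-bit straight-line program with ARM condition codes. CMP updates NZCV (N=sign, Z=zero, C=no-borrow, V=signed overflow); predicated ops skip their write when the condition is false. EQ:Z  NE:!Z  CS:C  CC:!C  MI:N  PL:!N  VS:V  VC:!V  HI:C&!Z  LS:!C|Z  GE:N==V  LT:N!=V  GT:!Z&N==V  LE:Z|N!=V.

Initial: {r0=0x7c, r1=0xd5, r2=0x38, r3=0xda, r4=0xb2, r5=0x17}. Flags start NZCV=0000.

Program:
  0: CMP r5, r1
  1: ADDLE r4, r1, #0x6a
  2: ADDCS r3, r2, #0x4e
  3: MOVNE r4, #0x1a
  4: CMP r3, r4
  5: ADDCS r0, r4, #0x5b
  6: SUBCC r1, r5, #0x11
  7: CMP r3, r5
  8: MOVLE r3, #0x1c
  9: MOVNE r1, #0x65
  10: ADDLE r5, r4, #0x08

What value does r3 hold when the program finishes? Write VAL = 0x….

[0] flags=0000 → (cmp)
[1] flags=0000 LE?F → skip
[2] flags=0000 CS?F → skip
[3] flags=0000 NE?T → r4=0x1a
[4] flags=1010 → (cmp)
[5] flags=1010 CS?T → r0=0x75
[6] flags=1010 CC?F → skip
[7] flags=1010 → (cmp)
[8] flags=1010 LE?T → r3=0x1c
[9] flags=1010 NE?T → r1=0x65
[10] flags=1010 LE?T → r5=0x22

VAL = 0x1c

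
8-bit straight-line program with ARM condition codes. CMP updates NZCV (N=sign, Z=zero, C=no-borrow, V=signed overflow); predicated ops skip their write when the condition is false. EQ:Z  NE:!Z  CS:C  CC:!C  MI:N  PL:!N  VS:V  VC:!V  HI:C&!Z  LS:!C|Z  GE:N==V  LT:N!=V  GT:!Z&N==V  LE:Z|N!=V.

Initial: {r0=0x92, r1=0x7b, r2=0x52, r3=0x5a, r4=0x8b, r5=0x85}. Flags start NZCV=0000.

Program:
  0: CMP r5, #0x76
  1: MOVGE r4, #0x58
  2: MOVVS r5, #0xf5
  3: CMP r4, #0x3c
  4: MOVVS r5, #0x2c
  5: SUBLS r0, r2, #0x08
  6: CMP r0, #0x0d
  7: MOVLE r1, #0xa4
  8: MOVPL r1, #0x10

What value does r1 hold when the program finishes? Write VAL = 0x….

[0] flags=0011 → (cmp)
[1] flags=0011 GE?F → skip
[2] flags=0011 VS?T → r5=0xf5
[3] flags=0011 → (cmp)
[4] flags=0011 VS?T → r5=0x2c
[5] flags=0011 LS?F → skip
[6] flags=1010 → (cmp)
[7] flags=1010 LE?T → r1=0xa4
[8] flags=1010 PL?F → skip

VAL = 0xa4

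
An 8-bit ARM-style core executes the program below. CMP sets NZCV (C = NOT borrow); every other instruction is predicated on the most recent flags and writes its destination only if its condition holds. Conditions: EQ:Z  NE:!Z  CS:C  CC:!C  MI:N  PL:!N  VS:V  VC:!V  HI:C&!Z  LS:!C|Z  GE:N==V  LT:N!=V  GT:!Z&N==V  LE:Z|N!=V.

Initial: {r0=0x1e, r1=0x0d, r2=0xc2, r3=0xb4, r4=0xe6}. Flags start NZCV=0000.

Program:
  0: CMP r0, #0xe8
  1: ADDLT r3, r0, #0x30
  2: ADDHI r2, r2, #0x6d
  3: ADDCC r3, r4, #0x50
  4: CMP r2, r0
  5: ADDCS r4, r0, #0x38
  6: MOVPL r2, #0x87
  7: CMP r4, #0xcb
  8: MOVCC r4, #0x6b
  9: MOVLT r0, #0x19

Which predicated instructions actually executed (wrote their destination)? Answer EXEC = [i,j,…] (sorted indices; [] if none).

0: ✓ CMP  NZCV=0000
1: · ADDLT
2: · ADDHI
3: ✓ ADDCC  r3←0x36
4: ✓ CMP  NZCV=1010
5: ✓ ADDCS  r4←0x56
6: · MOVPL
7: ✓ CMP  NZCV=1001
8: ✓ MOVCC  r4←0x6b
9: · MOVLT

EXEC = [3,5,8]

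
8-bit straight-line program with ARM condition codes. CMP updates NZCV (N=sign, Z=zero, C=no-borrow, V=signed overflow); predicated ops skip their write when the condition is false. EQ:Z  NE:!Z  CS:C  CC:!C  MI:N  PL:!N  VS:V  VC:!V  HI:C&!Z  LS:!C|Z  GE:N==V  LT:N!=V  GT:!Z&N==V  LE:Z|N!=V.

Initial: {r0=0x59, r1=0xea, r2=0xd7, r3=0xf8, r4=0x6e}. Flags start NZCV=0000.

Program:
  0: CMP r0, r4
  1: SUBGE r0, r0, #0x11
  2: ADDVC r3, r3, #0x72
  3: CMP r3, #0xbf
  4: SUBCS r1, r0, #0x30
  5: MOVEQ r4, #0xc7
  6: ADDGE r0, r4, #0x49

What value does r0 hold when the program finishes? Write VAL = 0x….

0: ✓ CMP  NZCV=1000
1: · SUBGE
2: ✓ ADDVC  r3←0x6a
3: ✓ CMP  NZCV=1001
4: · SUBCS
5: · MOVEQ
6: ✓ ADDGE  r0←0xb7

VAL = 0xb7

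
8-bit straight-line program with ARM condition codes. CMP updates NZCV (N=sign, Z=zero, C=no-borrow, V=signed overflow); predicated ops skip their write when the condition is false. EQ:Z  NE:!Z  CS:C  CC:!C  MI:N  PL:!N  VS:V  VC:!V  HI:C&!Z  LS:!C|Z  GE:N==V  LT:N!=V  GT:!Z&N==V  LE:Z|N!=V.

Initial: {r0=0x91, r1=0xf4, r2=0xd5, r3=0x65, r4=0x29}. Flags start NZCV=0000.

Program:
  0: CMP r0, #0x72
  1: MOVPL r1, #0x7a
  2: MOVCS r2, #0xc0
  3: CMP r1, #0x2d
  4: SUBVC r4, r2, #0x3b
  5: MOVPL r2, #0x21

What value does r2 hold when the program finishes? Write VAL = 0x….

[0] flags=0011 → (cmp)
[1] flags=0011 PL?T → r1=0x7a
[2] flags=0011 CS?T → r2=0xc0
[3] flags=0010 → (cmp)
[4] flags=0010 VC?T → r4=0x85
[5] flags=0010 PL?T → r2=0x21

VAL = 0x21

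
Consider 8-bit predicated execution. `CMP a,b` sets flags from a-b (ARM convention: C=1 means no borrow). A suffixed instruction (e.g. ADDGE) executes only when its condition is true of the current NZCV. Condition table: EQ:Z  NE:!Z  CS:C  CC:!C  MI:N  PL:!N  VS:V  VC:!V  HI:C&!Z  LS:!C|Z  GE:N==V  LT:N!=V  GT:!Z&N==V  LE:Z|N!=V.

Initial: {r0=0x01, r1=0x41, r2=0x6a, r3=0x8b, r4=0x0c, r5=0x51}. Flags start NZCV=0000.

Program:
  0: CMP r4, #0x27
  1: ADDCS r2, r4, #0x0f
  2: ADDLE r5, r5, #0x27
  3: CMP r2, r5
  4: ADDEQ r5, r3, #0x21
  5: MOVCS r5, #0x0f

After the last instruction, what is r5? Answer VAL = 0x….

[0] flags=1000 → (cmp)
[1] flags=1000 CS?F → skip
[2] flags=1000 LE?T → r5=0x78
[3] flags=1000 → (cmp)
[4] flags=1000 EQ?F → skip
[5] flags=1000 CS?F → skip

VAL = 0x78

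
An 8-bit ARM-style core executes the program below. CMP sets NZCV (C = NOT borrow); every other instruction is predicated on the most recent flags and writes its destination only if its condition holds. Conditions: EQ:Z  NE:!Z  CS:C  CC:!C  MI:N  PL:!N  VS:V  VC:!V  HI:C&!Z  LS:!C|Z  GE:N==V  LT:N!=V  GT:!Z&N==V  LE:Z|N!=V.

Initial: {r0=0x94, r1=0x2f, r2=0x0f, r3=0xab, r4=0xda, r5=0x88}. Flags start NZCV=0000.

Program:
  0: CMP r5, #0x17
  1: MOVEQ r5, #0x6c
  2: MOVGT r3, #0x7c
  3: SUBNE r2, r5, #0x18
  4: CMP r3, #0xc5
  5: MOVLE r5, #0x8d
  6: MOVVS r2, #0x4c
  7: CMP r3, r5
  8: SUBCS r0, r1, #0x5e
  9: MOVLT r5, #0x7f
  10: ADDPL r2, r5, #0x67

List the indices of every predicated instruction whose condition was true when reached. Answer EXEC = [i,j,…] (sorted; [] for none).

0: ✓ CMP  NZCV=0011
1: · MOVEQ
2: · MOVGT
3: ✓ SUBNE  r2←0x70
4: ✓ CMP  NZCV=1000
5: ✓ MOVLE  r5←0x8d
6: · MOVVS
7: ✓ CMP  NZCV=0010
8: ✓ SUBCS  r0←0xd1
9: · MOVLT
10: ✓ ADDPL  r2←0xf4

EXEC = [3,5,8,10]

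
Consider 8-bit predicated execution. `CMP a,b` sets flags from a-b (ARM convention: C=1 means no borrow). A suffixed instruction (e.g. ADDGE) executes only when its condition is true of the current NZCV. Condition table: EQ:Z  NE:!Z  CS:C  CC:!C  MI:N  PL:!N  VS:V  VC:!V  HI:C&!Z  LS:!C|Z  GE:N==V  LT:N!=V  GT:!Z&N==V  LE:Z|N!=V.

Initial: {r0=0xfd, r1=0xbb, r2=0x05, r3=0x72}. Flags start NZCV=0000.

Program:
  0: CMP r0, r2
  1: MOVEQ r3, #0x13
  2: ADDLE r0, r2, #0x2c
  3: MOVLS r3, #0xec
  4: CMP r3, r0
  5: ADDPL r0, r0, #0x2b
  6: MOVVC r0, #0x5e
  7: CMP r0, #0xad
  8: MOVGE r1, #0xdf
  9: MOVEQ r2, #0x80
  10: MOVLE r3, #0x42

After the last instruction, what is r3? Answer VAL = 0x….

VAL = 0x72

[0] flags=1010 → (cmp)
[1] flags=1010 EQ?F → skip
[2] flags=1010 LE?T → r0=0x31
[3] flags=1010 LS?F → skip
[4] flags=0010 → (cmp)
[5] flags=0010 PL?T → r0=0x5c
[6] flags=0010 VC?T → r0=0x5e
[7] flags=1001 → (cmp)
[8] flags=1001 GE?T → r1=0xdf
[9] flags=1001 EQ?F → skip
[10] flags=1001 LE?F → skip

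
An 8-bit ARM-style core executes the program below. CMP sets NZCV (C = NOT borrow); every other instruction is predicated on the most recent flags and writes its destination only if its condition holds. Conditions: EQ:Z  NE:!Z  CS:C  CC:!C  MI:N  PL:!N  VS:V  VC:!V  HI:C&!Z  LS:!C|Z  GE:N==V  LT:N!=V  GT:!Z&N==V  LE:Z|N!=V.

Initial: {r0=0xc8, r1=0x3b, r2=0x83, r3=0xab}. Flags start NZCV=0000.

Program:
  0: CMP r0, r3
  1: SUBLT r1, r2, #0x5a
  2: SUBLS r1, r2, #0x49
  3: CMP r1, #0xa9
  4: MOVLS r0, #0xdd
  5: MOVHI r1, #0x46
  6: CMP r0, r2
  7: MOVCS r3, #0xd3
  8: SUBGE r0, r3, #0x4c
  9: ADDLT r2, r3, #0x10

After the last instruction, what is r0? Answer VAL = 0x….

[0] flags=0010 → (cmp)
[1] flags=0010 LT?F → skip
[2] flags=0010 LS?F → skip
[3] flags=1001 → (cmp)
[4] flags=1001 LS?T → r0=0xdd
[5] flags=1001 HI?F → skip
[6] flags=0010 → (cmp)
[7] flags=0010 CS?T → r3=0xd3
[8] flags=0010 GE?T → r0=0x87
[9] flags=0010 LT?F → skip

VAL = 0x87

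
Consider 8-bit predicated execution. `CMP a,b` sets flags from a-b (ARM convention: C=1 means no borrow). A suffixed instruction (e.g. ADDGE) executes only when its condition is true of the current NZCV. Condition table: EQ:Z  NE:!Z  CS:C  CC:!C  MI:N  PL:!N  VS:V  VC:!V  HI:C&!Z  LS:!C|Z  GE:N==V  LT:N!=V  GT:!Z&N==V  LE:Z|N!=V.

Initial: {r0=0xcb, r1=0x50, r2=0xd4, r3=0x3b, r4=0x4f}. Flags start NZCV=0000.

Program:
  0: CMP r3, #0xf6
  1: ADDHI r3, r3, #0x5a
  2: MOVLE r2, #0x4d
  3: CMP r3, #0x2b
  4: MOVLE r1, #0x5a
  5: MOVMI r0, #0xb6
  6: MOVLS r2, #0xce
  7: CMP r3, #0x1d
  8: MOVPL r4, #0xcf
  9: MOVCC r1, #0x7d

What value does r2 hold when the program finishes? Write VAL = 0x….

VAL = 0xd4

[0] flags=0000 → (cmp)
[1] flags=0000 HI?F → skip
[2] flags=0000 LE?F → skip
[3] flags=0010 → (cmp)
[4] flags=0010 LE?F → skip
[5] flags=0010 MI?F → skip
[6] flags=0010 LS?F → skip
[7] flags=0010 → (cmp)
[8] flags=0010 PL?T → r4=0xcf
[9] flags=0010 CC?F → skip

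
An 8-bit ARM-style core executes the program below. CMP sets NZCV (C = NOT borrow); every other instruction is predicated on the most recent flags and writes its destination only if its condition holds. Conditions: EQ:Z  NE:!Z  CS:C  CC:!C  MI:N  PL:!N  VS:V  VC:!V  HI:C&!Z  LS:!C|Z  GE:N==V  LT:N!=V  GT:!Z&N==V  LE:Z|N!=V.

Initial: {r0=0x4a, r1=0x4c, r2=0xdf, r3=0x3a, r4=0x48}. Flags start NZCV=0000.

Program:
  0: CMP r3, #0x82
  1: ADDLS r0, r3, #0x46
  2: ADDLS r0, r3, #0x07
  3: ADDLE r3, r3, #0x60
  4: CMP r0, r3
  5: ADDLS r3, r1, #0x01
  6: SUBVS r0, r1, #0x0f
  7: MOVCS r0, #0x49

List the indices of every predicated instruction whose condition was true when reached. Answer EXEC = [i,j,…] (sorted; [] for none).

[0] flags=1001 → (cmp)
[1] flags=1001 LS?T → r0=0x80
[2] flags=1001 LS?T → r0=0x41
[3] flags=1001 LE?F → skip
[4] flags=0010 → (cmp)
[5] flags=0010 LS?F → skip
[6] flags=0010 VS?F → skip
[7] flags=0010 CS?T → r0=0x49

EXEC = [1,2,7]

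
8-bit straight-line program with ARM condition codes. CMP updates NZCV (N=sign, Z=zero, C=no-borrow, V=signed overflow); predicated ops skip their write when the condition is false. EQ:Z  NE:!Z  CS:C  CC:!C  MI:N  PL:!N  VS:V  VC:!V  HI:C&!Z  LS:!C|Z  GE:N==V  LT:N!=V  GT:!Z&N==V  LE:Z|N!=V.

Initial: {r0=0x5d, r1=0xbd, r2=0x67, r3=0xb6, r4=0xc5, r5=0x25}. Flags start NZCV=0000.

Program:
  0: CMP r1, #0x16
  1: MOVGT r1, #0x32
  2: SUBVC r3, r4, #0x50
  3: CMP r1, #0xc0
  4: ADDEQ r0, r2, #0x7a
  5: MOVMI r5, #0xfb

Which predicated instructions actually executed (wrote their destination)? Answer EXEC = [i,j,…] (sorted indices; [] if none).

EXEC = [2,5]

0: ✓ CMP  NZCV=1010
1: · MOVGT
2: ✓ SUBVC  r3←0x75
3: ✓ CMP  NZCV=1000
4: · ADDEQ
5: ✓ MOVMI  r5←0xfb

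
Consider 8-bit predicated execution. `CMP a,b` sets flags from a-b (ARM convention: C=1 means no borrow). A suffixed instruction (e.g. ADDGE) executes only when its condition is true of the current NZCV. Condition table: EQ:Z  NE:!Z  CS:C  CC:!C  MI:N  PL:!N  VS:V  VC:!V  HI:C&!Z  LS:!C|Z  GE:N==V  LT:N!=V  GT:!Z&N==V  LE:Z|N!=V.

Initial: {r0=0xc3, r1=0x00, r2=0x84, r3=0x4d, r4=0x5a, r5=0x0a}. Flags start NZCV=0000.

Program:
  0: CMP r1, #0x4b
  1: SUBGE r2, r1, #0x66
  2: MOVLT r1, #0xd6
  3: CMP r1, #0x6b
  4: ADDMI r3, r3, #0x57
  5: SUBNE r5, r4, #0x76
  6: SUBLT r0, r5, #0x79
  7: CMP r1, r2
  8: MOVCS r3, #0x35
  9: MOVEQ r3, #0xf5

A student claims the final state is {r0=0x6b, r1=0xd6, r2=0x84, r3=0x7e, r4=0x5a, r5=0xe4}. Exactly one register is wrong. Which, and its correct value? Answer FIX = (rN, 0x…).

0: ✓ CMP  NZCV=1000
1: · SUBGE
2: ✓ MOVLT  r1←0xd6
3: ✓ CMP  NZCV=0011
4: · ADDMI
5: ✓ SUBNE  r5←0xe4
6: ✓ SUBLT  r0←0x6b
7: ✓ CMP  NZCV=0010
8: ✓ MOVCS  r3←0x35
9: · MOVEQ

FIX = (r3, 0x35)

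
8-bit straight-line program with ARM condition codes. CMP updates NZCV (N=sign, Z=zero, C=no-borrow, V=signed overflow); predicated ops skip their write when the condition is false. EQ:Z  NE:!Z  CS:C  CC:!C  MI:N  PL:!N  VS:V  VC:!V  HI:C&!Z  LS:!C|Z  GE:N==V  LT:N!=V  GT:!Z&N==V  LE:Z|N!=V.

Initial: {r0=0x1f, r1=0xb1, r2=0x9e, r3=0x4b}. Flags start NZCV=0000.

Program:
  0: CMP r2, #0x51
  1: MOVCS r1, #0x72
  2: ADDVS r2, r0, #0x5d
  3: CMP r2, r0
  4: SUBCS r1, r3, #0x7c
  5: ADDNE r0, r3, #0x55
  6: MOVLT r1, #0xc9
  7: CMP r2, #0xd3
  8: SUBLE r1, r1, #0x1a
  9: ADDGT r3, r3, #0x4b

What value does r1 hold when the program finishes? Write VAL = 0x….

0: ✓ CMP  NZCV=0011
1: ✓ MOVCS  r1←0x72
2: ✓ ADDVS  r2←0x7c
3: ✓ CMP  NZCV=0010
4: ✓ SUBCS  r1←0xcf
5: ✓ ADDNE  r0←0xa0
6: · MOVLT
7: ✓ CMP  NZCV=1001
8: · SUBLE
9: ✓ ADDGT  r3←0x96

VAL = 0xcf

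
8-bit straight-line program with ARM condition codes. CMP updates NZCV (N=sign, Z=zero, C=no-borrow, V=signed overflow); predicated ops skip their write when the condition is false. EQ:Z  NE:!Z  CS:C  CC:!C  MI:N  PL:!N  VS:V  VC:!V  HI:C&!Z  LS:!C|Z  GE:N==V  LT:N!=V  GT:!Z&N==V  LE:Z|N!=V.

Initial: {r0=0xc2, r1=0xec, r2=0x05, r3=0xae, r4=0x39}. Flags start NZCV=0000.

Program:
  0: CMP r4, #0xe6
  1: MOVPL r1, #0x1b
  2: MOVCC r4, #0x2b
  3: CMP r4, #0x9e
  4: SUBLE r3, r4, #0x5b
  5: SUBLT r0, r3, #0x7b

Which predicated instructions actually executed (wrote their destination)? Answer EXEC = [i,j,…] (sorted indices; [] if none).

EXEC = [1,2]

0: ✓ CMP  NZCV=0000
1: ✓ MOVPL  r1←0x1b
2: ✓ MOVCC  r4←0x2b
3: ✓ CMP  NZCV=1001
4: · SUBLE
5: · SUBLT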